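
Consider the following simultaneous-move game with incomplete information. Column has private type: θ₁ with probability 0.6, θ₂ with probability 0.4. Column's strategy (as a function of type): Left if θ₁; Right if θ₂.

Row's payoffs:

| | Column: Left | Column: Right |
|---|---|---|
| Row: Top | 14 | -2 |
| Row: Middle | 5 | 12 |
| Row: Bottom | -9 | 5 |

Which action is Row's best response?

E[Top] = 0.6·(14) + 0.4·(-2) = 7.6
E[Middle] = 0.6·(5) + 0.4·(12) = 7.8
E[Bottom] = 0.6·(-9) + 0.4·(5) = -3.4
Best response: Middle (7.8 is the largest).

Middle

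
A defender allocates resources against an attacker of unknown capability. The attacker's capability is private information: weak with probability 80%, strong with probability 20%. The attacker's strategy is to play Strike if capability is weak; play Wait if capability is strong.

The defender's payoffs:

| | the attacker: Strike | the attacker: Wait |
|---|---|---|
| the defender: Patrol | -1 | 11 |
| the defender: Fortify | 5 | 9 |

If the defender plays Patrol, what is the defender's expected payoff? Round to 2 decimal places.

1.40

E[Patrol] = 0.8·(-1) + 0.2·11 = (-0.8) + 2.2 = 1.4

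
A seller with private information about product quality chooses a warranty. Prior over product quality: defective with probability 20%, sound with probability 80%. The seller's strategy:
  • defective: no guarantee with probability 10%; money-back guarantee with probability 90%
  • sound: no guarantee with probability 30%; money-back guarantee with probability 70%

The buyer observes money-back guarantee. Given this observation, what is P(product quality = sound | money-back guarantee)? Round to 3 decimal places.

Apply Bayes' rule using the sender's strategy as the likelihood.
P(money-back guarantee) = 0.2·0.9 + 0.8·0.7 = 0.74
P(sound | money-back guarantee) = (0.8·0.7) / 0.74 = 0.56 / 0.74 = 0.756757

0.757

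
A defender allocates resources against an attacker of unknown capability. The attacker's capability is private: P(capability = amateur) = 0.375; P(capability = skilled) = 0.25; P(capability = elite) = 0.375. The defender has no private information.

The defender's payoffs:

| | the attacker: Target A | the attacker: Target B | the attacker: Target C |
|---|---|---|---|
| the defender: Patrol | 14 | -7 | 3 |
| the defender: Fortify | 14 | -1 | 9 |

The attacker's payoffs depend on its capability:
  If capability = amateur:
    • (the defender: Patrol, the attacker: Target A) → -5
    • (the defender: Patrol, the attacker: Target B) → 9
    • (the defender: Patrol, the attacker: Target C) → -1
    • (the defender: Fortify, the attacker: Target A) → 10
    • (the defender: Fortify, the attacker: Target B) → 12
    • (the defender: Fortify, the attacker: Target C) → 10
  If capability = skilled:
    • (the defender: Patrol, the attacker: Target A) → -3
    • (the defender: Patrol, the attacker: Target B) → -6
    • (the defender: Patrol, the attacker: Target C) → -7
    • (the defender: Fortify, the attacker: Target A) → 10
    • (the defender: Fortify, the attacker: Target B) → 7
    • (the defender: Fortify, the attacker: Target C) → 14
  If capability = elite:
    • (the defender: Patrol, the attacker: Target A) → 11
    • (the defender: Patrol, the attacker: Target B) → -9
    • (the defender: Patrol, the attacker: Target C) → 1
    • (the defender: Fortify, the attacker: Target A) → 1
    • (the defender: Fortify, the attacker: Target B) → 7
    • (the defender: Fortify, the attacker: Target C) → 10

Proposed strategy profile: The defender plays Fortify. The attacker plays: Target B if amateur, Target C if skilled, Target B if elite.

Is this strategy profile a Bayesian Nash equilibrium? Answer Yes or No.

No

A profile is a BNE iff every type of every player is best-responding given beliefs about the other side.
The defender plays Fortify: E[Fortify] = 0.375·(-1) + 0.25·(9) + 0.375·(-1) = 1.5; E[Patrol] = -4.5. Best-responding. ✓
The attacker (capability amateur), facing Fortify: Target A gives 10, Target B gives 12, Target C gives 10. Proposed Target B is best. ✓
The attacker (capability skilled), facing Fortify: Target A gives 10, Target B gives 7, Target C gives 14. Proposed Target C is best. ✓
The attacker (capability elite), facing Fortify: Target A gives 1, Target B gives 7, Target C gives 10. Proposed Target B is not best — profitable deviation exists. ✗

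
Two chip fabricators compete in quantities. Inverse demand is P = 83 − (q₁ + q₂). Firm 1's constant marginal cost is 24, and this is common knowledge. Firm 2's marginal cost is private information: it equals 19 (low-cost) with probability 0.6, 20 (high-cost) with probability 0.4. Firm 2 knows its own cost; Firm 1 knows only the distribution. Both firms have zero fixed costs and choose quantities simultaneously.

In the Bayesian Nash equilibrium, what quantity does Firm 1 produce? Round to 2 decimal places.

18.13

Type-c best response for Firm 2: q₂(c) = (83 − c)/2 − q₁/2.
Firm 1 maximizes expected profit; its first-order condition is 83 − 2q₁ − E[q₂] − 24 = 0.
Substituting E[q₂] and solving: E[c₂] = 19.4, so q₁ = (83 − 2·24 + 19.4)/3 = 18.1333.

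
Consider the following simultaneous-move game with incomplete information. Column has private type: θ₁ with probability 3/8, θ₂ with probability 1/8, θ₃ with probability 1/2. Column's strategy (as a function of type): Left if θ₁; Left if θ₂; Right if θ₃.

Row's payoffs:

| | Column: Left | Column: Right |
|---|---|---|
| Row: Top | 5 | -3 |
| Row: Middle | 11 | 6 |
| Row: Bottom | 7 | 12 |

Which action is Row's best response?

Bottom

E[Top] = 3/8·(5) + 1/8·(5) + 1/2·(-3) = 1
E[Middle] = 3/8·(11) + 1/8·(11) + 1/2·(6) = 17/2
E[Bottom] = 3/8·(7) + 1/8·(7) + 1/2·(12) = 19/2
Best response: Bottom (19/2 is the largest).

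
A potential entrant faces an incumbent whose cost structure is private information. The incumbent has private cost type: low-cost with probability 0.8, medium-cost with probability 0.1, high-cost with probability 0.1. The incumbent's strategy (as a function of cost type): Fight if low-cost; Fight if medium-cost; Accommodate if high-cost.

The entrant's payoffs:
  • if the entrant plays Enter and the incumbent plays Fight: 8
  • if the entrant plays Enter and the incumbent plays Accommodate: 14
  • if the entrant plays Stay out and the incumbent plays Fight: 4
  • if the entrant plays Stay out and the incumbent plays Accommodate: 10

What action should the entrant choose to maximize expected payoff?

Compute the entrant's expected payoff for each action, taking the expectation over the incumbent's type.
E[Enter] = 0.8·(8) + 0.1·(8) + 0.1·(14) = 8.6
E[Stay out] = 0.8·(4) + 0.1·(4) + 0.1·(10) = 4.6
Best response: Enter (8.6 is the largest).

Enter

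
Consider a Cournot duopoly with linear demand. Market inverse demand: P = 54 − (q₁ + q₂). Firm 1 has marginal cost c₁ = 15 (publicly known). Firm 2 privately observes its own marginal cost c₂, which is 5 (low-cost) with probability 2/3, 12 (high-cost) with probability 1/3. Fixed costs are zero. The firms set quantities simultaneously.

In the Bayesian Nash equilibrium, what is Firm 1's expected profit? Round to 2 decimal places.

109.09

Firm 2 with cost c maximizes (54 − (q₁+q₂) − c)·q₂, giving q₂(c) = (54 − c − q₁)/2.
E[c₂] = 2/3·5 + 1/3·12 = 7.33333
Firm 1's FOC against E[q₂] yields q₁ = (54 − 2·15 + E[c₂])/3 = (54 − 30 + 7.33333)/3 = 10.4444.
E[P] = 54 − (q₁ + E[q₂]) = 25.4444; Firm 1's expected profit = (E[P] − 15)·q₁ = (25.4444 − 15)·10.4444 = 109.086.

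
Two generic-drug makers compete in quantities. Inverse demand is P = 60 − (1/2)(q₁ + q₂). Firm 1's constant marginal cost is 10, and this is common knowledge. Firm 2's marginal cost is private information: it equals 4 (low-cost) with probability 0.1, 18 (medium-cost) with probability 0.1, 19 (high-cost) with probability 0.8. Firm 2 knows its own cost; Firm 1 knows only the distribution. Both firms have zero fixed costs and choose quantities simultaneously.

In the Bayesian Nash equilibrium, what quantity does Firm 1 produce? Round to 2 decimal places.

Type-c best response for Firm 2: q₂(c) = (60 − c) − q₁/2.
Firm 1 maximizes expected profit; its first-order condition is 60 − q₁ − (1/2)E[q₂] − 10 = 0.
Substituting E[q₂] and solving: E[c₂] = 17.4, so q₁ = (60 − 2·10 + 17.4)/(3/2) = 38.2667.

38.27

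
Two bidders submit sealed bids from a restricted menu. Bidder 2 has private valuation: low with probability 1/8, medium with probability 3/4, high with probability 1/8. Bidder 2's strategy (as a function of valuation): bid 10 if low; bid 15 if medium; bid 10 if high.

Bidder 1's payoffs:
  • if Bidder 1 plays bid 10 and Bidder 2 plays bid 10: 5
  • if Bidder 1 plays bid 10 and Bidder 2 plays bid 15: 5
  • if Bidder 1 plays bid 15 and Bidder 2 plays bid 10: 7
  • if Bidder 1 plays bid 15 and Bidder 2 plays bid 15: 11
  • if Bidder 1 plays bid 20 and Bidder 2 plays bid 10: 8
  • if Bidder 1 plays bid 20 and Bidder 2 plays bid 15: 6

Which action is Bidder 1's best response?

Compute Bidder 1's expected payoff for each action, taking the expectation over Bidder 2's type.
E[bid 10] = 1/8·(5) + 3/4·(5) + 1/8·(5) = 5
E[bid 15] = 1/8·(7) + 3/4·(11) + 1/8·(7) = 10
E[bid 20] = 1/8·(8) + 3/4·(6) + 1/8·(8) = 13/2
Best response: bid 15 (10 is the largest).

bid 15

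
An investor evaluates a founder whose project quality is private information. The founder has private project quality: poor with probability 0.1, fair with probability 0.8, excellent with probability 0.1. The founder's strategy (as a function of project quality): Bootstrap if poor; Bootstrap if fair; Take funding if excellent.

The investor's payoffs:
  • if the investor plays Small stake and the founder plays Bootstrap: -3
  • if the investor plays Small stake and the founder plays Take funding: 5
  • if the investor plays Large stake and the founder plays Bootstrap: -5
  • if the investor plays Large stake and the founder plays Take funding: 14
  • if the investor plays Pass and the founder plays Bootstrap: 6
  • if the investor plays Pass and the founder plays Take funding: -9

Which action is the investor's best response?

E[Small stake] = 0.1·(-3) + 0.8·(-3) + 0.1·(5) = -2.2
E[Large stake] = 0.1·(-5) + 0.8·(-5) + 0.1·(14) = -3.1
E[Pass] = 0.1·(6) + 0.8·(6) + 0.1·(-9) = 4.5
Best response: Pass (4.5 is the largest).

Pass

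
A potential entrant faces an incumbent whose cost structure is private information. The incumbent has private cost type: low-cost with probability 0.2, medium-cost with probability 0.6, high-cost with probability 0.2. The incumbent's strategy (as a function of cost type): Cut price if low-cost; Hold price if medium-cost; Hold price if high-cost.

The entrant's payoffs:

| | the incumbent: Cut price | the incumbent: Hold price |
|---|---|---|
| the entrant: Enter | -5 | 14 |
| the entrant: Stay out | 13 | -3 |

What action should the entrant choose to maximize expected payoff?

E[Enter] = 0.2·(-5) + 0.6·(14) + 0.2·(14) = 10.2
E[Stay out] = 0.2·(13) + 0.6·(-3) + 0.2·(-3) = 0.2
Best response: Enter (10.2 is the largest).

Enter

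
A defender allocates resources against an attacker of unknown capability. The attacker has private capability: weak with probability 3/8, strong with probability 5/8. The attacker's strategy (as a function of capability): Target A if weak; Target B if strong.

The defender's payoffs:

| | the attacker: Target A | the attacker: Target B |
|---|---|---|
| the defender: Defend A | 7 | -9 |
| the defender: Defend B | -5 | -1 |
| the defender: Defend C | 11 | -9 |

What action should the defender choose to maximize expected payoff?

E[Defend A] = 3/8·(7) + 5/8·(-9) = -3
E[Defend B] = 3/8·(-5) + 5/8·(-1) = -5/2
E[Defend C] = 3/8·(11) + 5/8·(-9) = -3/2
Best response: Defend C (-3/2 is the largest).

Defend C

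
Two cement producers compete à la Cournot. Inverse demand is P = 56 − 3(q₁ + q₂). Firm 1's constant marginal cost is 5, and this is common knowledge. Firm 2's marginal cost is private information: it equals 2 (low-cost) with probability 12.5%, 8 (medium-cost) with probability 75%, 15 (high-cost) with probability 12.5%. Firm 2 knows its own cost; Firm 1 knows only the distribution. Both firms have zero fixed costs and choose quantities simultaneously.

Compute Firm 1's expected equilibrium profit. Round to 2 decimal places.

108.50

Each type of Firm 2 best-responds to q₁; Firm 1 best-responds to the expected q₂ over Firm 2's types.
Firm 2 with cost c maximizes (56 − 3(q₁+q₂) − c)·q₂, giving q₂(c) = (56 − c − 3q₁)/6.
E[c₂] = 0.125·2 + 0.75·8 + 0.125·15 = 8.125
Firm 1's FOC against E[q₂] yields q₁ = (56 − 2·5 + E[c₂])/9 = (56 − 10 + 8.125)/9 = 6.01389.
E[P] = 56 − 3·(q₁ + E[q₂]) = 23.0417; Firm 1's expected profit = (E[P] − 5)·q₁ = (23.0417 − 5)·6.01389 = 108.501.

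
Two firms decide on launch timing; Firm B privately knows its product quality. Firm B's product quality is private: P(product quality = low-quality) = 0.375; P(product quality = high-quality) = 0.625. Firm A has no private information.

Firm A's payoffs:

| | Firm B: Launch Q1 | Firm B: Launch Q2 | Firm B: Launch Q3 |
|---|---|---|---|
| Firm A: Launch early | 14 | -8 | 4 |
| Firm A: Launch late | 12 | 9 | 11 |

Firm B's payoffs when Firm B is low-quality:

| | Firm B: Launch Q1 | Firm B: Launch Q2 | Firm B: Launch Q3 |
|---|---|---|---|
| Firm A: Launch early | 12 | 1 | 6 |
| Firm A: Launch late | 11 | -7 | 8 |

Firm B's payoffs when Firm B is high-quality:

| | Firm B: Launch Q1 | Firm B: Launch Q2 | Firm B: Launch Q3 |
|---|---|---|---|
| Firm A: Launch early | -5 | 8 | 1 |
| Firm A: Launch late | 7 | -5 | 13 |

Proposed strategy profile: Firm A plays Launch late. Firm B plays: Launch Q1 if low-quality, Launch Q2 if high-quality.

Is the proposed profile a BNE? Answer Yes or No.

Firm A plays Launch late: E[Launch late] = 0.375·(12) + 0.625·(9) = 10.125; E[Launch early] = 0.25. Best-responding. ✓
Firm B (product quality low-quality), facing Launch late: Launch Q1 gives 11, Launch Q2 gives -7, Launch Q3 gives 8. Proposed Launch Q1 is best. ✓
Firm B (product quality high-quality), facing Launch late: Launch Q1 gives 7, Launch Q2 gives -5, Launch Q3 gives 13. Proposed Launch Q2 is not best — profitable deviation exists. ✗

No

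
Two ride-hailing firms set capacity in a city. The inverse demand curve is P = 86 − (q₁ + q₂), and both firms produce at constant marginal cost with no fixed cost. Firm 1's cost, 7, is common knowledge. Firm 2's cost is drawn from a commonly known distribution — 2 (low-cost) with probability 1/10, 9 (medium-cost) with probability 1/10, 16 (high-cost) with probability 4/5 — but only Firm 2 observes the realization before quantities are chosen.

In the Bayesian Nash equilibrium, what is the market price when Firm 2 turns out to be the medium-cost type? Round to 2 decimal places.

33.18

Firm 2 with cost c maximizes (86 − (q₁+q₂) − c)·q₂, giving q₂(c) = (86 − c − q₁)/2.
E[c₂] = 1/10·2 + 1/10·9 + 4/5·16 = 13.9
Firm 1's FOC against E[q₂] yields q₁ = (86 − 2·7 + E[c₂])/3 = (86 − 14 + 13.9)/3 = 28.6333.
q₂(medium-cost) = 24.1833, so P = 86 − (28.6333 + 24.1833) = 33.1833.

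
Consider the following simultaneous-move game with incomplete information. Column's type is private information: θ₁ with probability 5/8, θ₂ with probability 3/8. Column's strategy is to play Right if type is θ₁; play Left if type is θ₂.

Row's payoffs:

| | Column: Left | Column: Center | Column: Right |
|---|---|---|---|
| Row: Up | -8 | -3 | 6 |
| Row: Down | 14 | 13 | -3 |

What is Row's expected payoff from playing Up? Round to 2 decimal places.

E[Up] = 5/8·6 + 3/8·(-8) = 15/4 + (-3) = 3/4

0.75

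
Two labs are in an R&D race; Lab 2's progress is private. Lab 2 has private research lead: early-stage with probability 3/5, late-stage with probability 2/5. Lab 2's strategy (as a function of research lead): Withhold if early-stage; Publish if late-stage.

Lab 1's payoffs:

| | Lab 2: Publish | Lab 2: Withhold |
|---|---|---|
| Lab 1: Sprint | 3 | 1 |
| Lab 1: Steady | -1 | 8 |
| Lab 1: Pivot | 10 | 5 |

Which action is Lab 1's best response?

E[Sprint] = 3/5·(1) + 2/5·(3) = 9/5
E[Steady] = 3/5·(8) + 2/5·(-1) = 22/5
E[Pivot] = 3/5·(5) + 2/5·(10) = 7
Best response: Pivot (7 is the largest).

Pivot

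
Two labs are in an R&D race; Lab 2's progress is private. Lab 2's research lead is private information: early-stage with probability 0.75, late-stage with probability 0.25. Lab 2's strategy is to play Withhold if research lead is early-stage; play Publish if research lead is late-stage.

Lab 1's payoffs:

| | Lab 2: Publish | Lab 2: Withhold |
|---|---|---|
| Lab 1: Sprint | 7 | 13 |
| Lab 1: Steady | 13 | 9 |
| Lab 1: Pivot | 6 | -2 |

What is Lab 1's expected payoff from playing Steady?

Take the expectation over Lab 2's research lead, weighting each type's action by its prior probability.
E[Steady] = 0.75·9 + 0.25·13 = 6.75 + 3.25 = 10

10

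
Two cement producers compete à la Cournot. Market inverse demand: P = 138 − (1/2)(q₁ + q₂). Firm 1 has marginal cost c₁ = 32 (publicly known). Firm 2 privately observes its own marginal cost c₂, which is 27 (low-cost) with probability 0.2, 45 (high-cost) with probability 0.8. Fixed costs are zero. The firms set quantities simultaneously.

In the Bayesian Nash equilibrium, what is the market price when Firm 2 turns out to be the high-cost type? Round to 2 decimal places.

Each type of Firm 2 best-responds to q₁; Firm 1 best-responds to the expected q₂ over Firm 2's types.
Firm 2 with cost c maximizes (138 − (1/2)(q₁+q₂) − c)·q₂, giving q₂(c) = (138 − c − (1/2)q₁).
E[c₂] = 0.2·27 + 0.8·45 = 41.4
Firm 1's FOC against E[q₂] yields q₁ = (138 − 2·32 + E[c₂])/(3/2) = (138 − 64 + 41.4)/(3/2) = 76.9333.
q₂(high-cost) = 54.5333, so P = 138 − (1/2)·(76.9333 + 54.5333) = 72.2667.

72.27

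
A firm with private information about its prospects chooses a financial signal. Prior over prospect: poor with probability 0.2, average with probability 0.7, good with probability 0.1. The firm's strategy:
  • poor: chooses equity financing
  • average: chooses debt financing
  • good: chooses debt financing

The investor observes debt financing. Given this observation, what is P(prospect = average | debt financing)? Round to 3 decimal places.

P(debt financing) = 0.2·0 + 0.7·1 + 0.1·1 = 0.8
P(average | debt financing) = (0.7·1) / 0.8 = 0.7 / 0.8 = 0.875

0.875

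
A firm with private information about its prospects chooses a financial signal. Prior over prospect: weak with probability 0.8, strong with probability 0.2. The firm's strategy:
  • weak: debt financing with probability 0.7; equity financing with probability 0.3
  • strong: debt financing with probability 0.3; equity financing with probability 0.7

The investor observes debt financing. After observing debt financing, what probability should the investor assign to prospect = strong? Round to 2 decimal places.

0.10

Apply Bayes' rule using the sender's strategy as the likelihood.
P(debt financing) = 0.8·0.7 + 0.2·0.3 = 0.62
P(strong | debt financing) = (0.2·0.3) / 0.62 = 0.06 / 0.62 = 0.0967742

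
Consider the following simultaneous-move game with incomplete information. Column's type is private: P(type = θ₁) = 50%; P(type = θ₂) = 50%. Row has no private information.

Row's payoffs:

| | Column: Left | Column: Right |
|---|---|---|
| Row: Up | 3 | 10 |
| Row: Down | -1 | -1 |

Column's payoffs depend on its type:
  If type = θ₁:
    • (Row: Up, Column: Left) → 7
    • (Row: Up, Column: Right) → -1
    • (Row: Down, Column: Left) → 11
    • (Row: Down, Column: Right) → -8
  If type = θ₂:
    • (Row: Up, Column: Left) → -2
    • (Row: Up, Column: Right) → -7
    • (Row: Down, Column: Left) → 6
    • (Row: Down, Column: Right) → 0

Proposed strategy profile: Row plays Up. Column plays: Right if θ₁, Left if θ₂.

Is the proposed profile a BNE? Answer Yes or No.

Row plays Up: E[Up] = 0.5·(10) + 0.5·(3) = 6.5; E[Down] = -1. Best-responding. ✓
Column (type θ₁), facing Up: Left gives 7, Right gives -1. Proposed Right is not best — profitable deviation exists. ✗
Column (type θ₂), facing Up: Left gives -2, Right gives -7. Proposed Left is best. ✓

No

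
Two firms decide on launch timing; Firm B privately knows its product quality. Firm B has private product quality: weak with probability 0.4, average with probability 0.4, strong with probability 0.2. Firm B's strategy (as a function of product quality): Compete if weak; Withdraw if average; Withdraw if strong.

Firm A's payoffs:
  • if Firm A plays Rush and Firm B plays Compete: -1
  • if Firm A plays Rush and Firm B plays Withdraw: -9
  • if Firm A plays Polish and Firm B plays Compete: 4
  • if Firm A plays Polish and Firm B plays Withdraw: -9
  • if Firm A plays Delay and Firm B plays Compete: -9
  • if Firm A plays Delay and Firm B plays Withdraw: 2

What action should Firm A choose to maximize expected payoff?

Compute Firm A's expected payoff for each action, taking the expectation over Firm B's type.
E[Rush] = 0.4·(-1) + 0.4·(-9) + 0.2·(-9) = -5.8
E[Polish] = 0.4·(4) + 0.4·(-9) + 0.2·(-9) = -3.8
E[Delay] = 0.4·(-9) + 0.4·(2) + 0.2·(2) = -2.4
Best response: Delay (-2.4 is the largest).

Delay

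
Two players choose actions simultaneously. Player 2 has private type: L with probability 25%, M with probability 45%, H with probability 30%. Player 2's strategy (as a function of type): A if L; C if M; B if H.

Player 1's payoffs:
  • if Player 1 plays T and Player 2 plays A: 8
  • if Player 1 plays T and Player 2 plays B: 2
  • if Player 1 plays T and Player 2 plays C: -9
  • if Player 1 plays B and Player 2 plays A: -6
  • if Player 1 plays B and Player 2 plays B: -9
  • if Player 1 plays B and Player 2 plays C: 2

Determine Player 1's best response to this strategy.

Compute Player 1's expected payoff for each action, taking the expectation over Player 2's type.
E[T] = 0.25·(8) + 0.45·(-9) + 0.3·(2) = -1.45
E[B] = 0.25·(-6) + 0.45·(2) + 0.3·(-9) = -3.3
Best response: T (-1.45 is the largest).

T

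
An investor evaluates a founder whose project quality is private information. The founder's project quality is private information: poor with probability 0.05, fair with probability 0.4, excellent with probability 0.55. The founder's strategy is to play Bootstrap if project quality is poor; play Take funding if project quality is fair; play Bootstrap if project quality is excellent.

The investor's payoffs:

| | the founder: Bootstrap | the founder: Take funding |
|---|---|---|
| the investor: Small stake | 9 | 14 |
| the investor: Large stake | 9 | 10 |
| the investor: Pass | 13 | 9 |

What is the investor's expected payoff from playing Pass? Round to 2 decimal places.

Take the expectation over the founder's project quality, weighting each type's action by its prior probability.
E[Pass] = 0.05·13 + 0.4·9 + 0.55·13 = 0.65 + 3.6 + 7.15 = 11.4

11.40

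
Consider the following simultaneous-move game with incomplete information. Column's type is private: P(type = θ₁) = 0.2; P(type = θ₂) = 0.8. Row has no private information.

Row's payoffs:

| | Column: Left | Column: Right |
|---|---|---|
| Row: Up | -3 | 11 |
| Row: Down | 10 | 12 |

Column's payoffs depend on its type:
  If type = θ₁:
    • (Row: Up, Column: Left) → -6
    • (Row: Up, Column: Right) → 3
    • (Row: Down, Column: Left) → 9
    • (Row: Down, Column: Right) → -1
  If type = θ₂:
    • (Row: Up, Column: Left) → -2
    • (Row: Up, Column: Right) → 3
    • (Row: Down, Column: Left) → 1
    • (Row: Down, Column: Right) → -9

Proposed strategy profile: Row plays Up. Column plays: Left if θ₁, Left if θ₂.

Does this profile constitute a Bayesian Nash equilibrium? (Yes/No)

No

Row plays Up: E[Up] = 0.2·(-3) + 0.8·(-3) = -3; E[Down] = 10. Not best-responding. ✗
Column (type θ₁), facing Up: Left gives -6, Right gives 3. Proposed Left is not best — profitable deviation exists. ✗
Column (type θ₂), facing Up: Left gives -2, Right gives 3. Proposed Left is not best — profitable deviation exists. ✗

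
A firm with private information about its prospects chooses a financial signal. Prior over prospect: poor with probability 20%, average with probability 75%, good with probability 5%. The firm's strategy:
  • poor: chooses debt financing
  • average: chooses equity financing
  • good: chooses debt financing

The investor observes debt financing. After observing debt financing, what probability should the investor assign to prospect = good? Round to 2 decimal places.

P(debt financing) = 0.2·1 + 0.75·0 + 0.05·1 = 0.25
P(good | debt financing) = (0.05·1) / 0.25 = 0.05 / 0.25 = 0.2

0.20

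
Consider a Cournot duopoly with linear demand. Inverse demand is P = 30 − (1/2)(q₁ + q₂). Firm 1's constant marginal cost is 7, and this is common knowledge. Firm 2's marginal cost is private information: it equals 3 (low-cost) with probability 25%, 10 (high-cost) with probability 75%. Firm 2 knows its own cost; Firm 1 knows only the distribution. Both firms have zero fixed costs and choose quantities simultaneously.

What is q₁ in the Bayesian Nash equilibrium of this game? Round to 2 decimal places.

Firm 2 with cost c maximizes (30 − (1/2)(q₁+q₂) − c)·q₂, giving q₂(c) = (30 − c − (1/2)q₁).
E[c₂] = 0.25·3 + 0.75·10 = 8.25
Firm 1's FOC against E[q₂] yields q₁ = (30 − 2·7 + E[c₂])/(3/2) = (30 − 14 + 8.25)/(3/2) = 16.1667.

16.17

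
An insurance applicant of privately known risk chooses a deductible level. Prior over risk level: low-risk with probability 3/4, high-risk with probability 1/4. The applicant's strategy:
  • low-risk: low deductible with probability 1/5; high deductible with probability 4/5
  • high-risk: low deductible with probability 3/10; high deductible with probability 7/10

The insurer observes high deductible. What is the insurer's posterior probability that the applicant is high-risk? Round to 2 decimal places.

Apply Bayes' rule using the sender's strategy as the likelihood.
P(high deductible) = (3/4)·(4/5) + (1/4)·(7/10) = 31/40
P(high-risk | high deductible) = ((1/4)·(7/10)) / (31/40) = (7/40) / (31/40) = 7/31

0.23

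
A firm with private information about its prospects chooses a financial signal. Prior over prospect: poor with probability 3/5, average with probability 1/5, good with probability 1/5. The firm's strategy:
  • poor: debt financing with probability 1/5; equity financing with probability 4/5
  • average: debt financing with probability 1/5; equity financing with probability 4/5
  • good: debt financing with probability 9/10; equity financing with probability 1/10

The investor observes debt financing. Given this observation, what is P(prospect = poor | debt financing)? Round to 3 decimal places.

0.353

P(debt financing) = (3/5)·(1/5) + (1/5)·(1/5) + (1/5)·(9/10) = 17/50
P(poor | debt financing) = ((3/5)·(1/5)) / (17/50) = (3/25) / (17/50) = 6/17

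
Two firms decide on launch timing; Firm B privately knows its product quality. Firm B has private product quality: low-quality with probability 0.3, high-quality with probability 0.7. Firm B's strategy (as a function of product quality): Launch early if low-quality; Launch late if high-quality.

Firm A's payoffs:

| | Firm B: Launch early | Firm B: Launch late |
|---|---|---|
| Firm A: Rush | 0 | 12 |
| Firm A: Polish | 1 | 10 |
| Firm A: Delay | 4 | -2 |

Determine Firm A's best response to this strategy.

E[Rush] = 0.3·(0) + 0.7·(12) = 8.4
E[Polish] = 0.3·(1) + 0.7·(10) = 7.3
E[Delay] = 0.3·(4) + 0.7·(-2) = -0.2
Best response: Rush (8.4 is the largest).

Rush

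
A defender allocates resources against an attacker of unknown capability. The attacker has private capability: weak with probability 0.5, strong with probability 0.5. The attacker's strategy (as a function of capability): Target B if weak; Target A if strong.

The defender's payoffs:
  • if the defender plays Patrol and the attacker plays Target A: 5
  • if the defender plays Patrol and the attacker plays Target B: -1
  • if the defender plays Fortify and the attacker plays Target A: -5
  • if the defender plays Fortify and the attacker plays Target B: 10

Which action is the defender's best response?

Fortify

Compute the defender's expected payoff for each action, taking the expectation over the attacker's type.
E[Patrol] = 0.5·(-1) + 0.5·(5) = 2
E[Fortify] = 0.5·(10) + 0.5·(-5) = 2.5
Best response: Fortify (2.5 is the largest).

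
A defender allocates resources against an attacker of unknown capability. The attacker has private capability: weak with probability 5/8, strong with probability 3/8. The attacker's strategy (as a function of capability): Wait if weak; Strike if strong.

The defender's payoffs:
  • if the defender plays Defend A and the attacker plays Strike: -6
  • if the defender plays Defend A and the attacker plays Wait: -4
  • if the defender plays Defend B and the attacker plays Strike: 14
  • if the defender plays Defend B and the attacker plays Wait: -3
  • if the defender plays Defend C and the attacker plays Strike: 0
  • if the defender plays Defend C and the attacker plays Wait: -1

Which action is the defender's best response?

E[Defend A] = 5/8·(-4) + 3/8·(-6) = -19/4
E[Defend B] = 5/8·(-3) + 3/8·(14) = 27/8
E[Defend C] = 5/8·(-1) + 3/8·(0) = -5/8
Best response: Defend B (27/8 is the largest).

Defend B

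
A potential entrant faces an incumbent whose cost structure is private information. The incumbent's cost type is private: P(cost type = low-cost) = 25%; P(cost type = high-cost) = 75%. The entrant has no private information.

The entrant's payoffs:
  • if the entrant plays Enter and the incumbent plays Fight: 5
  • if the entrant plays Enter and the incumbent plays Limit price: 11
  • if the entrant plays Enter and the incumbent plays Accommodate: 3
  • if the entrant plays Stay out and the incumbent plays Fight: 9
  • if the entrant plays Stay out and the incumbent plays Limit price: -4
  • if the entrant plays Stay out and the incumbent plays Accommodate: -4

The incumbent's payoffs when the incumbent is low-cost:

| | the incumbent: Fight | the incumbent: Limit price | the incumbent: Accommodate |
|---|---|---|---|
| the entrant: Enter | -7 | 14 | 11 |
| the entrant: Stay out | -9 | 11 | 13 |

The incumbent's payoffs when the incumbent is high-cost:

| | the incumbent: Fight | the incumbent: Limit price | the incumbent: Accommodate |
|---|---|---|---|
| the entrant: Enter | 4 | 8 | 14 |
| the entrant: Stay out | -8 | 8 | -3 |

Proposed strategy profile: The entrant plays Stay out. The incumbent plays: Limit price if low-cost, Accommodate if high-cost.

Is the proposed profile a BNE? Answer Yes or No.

A profile is a BNE iff every type of every player is best-responding given beliefs about the other side.
The entrant plays Stay out: E[Stay out] = 0.25·(-4) + 0.75·(-4) = -4; E[Enter] = 5. Not best-responding. ✗
The incumbent (cost type low-cost), facing Stay out: Fight gives -9, Limit price gives 11, Accommodate gives 13. Proposed Limit price is not best — profitable deviation exists. ✗
The incumbent (cost type high-cost), facing Stay out: Fight gives -8, Limit price gives 8, Accommodate gives -3. Proposed Accommodate is not best — profitable deviation exists. ✗

No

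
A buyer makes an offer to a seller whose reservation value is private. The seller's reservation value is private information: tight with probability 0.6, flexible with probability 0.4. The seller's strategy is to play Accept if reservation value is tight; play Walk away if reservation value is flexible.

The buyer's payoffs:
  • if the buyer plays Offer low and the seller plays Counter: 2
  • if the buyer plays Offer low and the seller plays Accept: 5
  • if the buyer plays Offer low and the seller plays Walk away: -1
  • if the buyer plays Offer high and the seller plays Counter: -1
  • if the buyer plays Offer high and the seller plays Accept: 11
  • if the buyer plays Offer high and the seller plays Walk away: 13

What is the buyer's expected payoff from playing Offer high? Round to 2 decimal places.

E[Offer high] = 0.6·11 + 0.4·13 = 6.6 + 5.2 = 11.8

11.80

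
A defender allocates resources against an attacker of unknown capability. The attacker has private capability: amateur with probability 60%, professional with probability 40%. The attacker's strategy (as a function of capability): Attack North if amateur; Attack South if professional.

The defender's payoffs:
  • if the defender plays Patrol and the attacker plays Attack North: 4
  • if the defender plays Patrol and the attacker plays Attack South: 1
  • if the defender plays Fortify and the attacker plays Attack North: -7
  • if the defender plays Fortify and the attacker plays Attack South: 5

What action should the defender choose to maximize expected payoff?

E[Patrol] = 0.6·(4) + 0.4·(1) = 2.8
E[Fortify] = 0.6·(-7) + 0.4·(5) = -2.2
Best response: Patrol (2.8 is the largest).

Patrol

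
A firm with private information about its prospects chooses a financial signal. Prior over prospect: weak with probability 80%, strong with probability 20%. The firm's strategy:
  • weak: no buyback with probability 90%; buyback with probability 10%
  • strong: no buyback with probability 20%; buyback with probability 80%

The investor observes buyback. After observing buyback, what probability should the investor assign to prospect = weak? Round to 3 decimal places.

P(buyback) = 0.8·0.1 + 0.2·0.8 = 0.24
P(weak | buyback) = (0.8·0.1) / 0.24 = 0.08 / 0.24 = 0.333333

0.333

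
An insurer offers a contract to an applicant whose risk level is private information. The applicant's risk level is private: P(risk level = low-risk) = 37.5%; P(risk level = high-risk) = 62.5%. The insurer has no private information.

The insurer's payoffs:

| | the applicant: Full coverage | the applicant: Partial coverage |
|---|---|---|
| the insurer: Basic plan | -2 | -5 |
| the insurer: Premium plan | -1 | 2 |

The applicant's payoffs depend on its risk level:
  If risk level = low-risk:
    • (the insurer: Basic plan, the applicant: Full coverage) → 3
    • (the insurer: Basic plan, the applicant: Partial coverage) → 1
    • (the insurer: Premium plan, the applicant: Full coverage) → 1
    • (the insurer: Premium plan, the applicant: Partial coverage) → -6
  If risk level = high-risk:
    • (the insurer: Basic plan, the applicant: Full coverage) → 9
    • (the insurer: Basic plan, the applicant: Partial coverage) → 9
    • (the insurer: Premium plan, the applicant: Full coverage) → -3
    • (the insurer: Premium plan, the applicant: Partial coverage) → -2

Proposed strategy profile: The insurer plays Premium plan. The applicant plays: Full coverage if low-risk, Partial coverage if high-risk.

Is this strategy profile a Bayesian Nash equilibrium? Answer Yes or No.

The insurer plays Premium plan: E[Premium plan] = 0.375·(-1) + 0.625·(2) = 0.875; E[Basic plan] = -3.875. Best-responding. ✓
The applicant (risk level low-risk), facing Premium plan: Full coverage gives 1, Partial coverage gives -6. Proposed Full coverage is best. ✓
The applicant (risk level high-risk), facing Premium plan: Full coverage gives -3, Partial coverage gives -2. Proposed Partial coverage is best. ✓

Yes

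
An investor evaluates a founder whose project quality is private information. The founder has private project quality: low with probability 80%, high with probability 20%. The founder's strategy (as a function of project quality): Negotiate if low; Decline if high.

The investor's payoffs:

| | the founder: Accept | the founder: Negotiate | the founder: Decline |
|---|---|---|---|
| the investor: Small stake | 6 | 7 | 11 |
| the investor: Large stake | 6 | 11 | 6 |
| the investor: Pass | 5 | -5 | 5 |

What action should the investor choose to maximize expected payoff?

Large stake

E[Small stake] = 0.8·(7) + 0.2·(11) = 7.8
E[Large stake] = 0.8·(11) + 0.2·(6) = 10
E[Pass] = 0.8·(-5) + 0.2·(5) = -3
Best response: Large stake (10 is the largest).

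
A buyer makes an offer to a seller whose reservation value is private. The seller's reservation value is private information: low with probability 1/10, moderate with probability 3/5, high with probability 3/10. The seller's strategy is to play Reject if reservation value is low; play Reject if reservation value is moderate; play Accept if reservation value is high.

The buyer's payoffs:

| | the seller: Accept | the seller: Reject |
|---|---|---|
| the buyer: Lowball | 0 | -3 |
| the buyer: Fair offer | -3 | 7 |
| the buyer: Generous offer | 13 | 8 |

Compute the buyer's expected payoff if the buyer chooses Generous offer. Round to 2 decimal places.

E[Generous offer] = 1/10·8 + 3/5·8 + 3/10·13 = 4/5 + 24/5 + 39/10 = 19/2

9.50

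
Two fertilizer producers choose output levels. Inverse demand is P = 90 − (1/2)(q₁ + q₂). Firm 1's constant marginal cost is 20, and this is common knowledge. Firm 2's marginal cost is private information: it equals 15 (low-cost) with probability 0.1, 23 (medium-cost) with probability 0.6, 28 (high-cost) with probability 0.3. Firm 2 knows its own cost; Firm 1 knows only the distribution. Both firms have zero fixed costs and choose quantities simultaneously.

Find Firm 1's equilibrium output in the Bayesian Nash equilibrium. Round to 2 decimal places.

49.13

Firm 2 with cost c maximizes (90 − (1/2)(q₁+q₂) − c)·q₂, giving q₂(c) = (90 − c − (1/2)q₁).
E[c₂] = 0.1·15 + 0.6·23 + 0.3·28 = 23.7
Firm 1's FOC against E[q₂] yields q₁ = (90 − 2·20 + E[c₂])/(3/2) = (90 − 40 + 23.7)/(3/2) = 49.1333.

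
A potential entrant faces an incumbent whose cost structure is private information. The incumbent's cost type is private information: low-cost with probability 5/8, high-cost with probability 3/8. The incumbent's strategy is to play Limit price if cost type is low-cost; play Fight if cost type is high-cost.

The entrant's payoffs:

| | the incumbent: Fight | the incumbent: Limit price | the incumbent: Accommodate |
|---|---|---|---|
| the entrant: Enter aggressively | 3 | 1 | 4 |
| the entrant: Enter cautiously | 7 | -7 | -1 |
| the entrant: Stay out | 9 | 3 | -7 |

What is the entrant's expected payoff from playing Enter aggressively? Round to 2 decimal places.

1.75

E[Enter aggressively] = 5/8·1 + 3/8·3 = 5/8 + 9/8 = 7/4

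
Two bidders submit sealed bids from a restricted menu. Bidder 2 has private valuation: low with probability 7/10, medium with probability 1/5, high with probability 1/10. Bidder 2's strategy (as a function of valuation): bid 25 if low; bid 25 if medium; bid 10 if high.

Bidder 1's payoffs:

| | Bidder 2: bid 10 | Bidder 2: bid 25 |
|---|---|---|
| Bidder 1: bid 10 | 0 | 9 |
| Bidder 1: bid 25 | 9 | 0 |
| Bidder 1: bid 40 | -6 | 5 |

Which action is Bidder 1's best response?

E[bid 10] = 7/10·(9) + 1/5·(9) + 1/10·(0) = 81/10
E[bid 25] = 7/10·(0) + 1/5·(0) + 1/10·(9) = 9/10
E[bid 40] = 7/10·(5) + 1/5·(5) + 1/10·(-6) = 39/10
Best response: bid 10 (81/10 is the largest).

bid 10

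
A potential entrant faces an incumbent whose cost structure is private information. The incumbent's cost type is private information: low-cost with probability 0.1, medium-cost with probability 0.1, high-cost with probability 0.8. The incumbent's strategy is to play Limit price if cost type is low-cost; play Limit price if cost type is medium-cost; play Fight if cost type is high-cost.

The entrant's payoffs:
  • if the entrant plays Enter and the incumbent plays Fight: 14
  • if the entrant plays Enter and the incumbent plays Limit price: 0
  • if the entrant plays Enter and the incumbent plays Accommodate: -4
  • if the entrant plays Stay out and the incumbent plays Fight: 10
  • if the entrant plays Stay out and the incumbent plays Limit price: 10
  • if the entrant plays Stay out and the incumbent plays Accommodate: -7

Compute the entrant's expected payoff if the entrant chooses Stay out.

10

E[Stay out] = 0.1·10 + 0.1·10 + 0.8·10 = 1 + 1 + 8 = 10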